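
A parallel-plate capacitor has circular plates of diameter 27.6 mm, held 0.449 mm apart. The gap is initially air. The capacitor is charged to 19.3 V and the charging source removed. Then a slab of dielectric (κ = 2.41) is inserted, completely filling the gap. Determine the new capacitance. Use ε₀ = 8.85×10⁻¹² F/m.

28.4 pF

A = π(27.6/2 mm)² = 5.98×10⁻⁴ m².
Initially C₁ = ε₀A/d = 8.85×10⁻¹² × 5.98×10⁻⁴ / 4.49×10⁻⁴ = 1.18×10⁻¹¹ F.
C = κε₀A/d scales with κ, so C₂/C₁ = κ = 2.41.
C₂ = 2.41 × 1.18×10⁻¹¹ = 2.84×10⁻¹¹ F.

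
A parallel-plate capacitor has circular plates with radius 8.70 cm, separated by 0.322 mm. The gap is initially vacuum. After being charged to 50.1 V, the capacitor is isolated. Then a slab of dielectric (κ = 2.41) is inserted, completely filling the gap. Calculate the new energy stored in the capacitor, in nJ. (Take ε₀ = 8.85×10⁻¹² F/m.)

A = π(8.70 cm)² = 2.38×10⁻² m².
Initially C₁ = ε₀A/d = 8.85×10⁻¹² × 2.38×10⁻² / 3.22×10⁻⁴ = 6.54×10⁻¹⁰ F.
U₁ = 8.20×10⁻⁷ J.
Isolated ⇒ Q is held fixed. C₂ = 2.41 C₁ and U = Q²/(2C), so U₂/U₁ = C₁/C₂ = 0.415.
U₂ = 0.415 × 8.20×10⁻⁷ = 3.40×10⁻⁷ J.

340 nJ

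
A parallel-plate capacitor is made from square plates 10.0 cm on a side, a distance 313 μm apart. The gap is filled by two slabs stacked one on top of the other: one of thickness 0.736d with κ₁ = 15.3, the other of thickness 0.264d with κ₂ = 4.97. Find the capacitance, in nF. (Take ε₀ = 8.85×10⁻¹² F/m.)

A = (10.0 cm)² = 1.00×10⁻² m².
Stacked slabs ⇒ two capacitors in series, each with the full plate area.
C₁ = κ₁ε₀A/d₁ = 15.3 × 8.85×10⁻¹² × 1.00×10⁻² / 2.30×10⁻⁴ = 5.88×10⁻⁹ F.
C₂ = κ₂ε₀A/d₂ = 4.97 × 8.85×10⁻¹² × 1.00×10⁻² / 8.26×10⁻⁵ = 5.32×10⁻⁹ F.
C = (1/C₁ + 1/C₂)⁻¹ = 2.79×10⁻⁹ F.

C ≈ 2.79 nF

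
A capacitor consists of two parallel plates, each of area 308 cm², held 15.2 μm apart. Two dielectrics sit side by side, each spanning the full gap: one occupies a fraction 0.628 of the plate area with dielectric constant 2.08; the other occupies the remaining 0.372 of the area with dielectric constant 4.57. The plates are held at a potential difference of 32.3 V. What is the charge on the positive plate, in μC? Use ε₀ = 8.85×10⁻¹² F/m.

A = 308 cm² = 3.08×10⁻² m².
Side-by-side slabs ⇒ two capacitors in parallel, each spanning the full gap.
C₁ = κ₁ε₀A₁/d = 2.08 × 8.85×10⁻¹² × 1.93×10⁻² / 1.52×10⁻⁵ = 2.34×10⁻⁸ F.
C₂ = κ₂ε₀A₂/d = 4.57 × 8.85×10⁻¹² × 1.15×10⁻² / 1.52×10⁻⁵ = 3.05×10⁻⁸ F.
C = C₁ + C₂ = 5.39×10⁻⁸ F.
Q = CV = 5.39×10⁻⁸ × 32.3 = 1.74×10⁻⁶ C.

Q ≈ 1.74 μC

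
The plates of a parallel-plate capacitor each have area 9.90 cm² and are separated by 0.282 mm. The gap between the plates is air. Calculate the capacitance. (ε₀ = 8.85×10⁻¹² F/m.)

A = 9.90 cm² = 9.90×10⁻⁴ m².
C = ε₀A/d = 8.85×10⁻¹² × 9.90×10⁻⁴ / 2.82×10⁻⁴ = 3.11×10⁻¹¹ F.

C ≈ 31.1 pF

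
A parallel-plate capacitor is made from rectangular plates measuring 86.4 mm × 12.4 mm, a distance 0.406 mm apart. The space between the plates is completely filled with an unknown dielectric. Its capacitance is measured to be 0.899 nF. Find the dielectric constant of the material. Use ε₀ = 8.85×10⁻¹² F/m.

A = 86.4 × 12.4 mm² = 1.07×10⁻³ m².
κ = Cd/(ε₀A) = 8.99×10⁻¹⁰ × 4.06×10⁻⁴ / (8.85×10⁻¹² × 1.07×10⁻³) = 38.5.

38.5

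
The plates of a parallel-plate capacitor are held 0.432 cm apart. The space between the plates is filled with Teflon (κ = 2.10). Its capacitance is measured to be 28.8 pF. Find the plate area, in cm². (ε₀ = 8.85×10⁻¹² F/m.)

66.9 cm²

A = Cd/(κε₀) = 2.88×10⁻¹¹ × 4.32×10⁻³ / (2.10 × 8.85×10⁻¹²) = 6.69×10⁻³ m².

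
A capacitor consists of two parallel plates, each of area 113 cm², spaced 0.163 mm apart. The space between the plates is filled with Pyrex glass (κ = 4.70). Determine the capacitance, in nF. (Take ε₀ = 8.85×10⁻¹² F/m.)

A = 113 cm² = 1.13×10⁻² m².
C = κε₀A/d = 4.70 × 8.85×10⁻¹² × 1.13×10⁻² / 1.63×10⁻⁴ = 2.88×10⁻⁹ F.

C ≈ 2.88 nF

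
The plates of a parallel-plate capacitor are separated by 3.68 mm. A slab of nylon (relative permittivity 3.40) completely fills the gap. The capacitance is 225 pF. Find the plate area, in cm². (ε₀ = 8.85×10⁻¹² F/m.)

A ≈ 275 cm²

A = Cd/(κε₀) = 2.25×10⁻¹⁰ × 3.68×10⁻³ / (3.40 × 8.85×10⁻¹²) = 2.75×10⁻² m².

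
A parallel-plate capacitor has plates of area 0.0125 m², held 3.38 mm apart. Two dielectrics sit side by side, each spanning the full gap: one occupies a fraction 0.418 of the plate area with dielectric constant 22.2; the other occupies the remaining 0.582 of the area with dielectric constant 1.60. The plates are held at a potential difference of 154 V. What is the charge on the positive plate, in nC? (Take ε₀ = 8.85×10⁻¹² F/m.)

Side-by-side slabs ⇒ two capacitors in parallel, each spanning the full gap.
C₁ = κ₁ε₀A₁/d = 22.2 × 8.85×10⁻¹² × 5.23×10⁻³ / 3.38×10⁻³ = 3.04×10⁻¹⁰ F.
C₂ = κ₂ε₀A₂/d = 1.60 × 8.85×10⁻¹² × 7.28×10⁻³ / 3.38×10⁻³ = 3.05×10⁻¹¹ F.
C = C₁ + C₂ = 3.34×10⁻¹⁰ F.
Q = CV = 3.34×10⁻¹⁰ × 154 = 5.15×10⁻⁸ C.

Q ≈ 51.5 nC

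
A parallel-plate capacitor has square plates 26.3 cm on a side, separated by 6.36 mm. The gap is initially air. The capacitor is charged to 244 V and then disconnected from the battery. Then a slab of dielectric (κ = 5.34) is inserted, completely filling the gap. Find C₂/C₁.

C₂/C₁ ≈ 5.34

C = κε₀A/d scales with κ, so C₂/C₁ = κ = 5.34.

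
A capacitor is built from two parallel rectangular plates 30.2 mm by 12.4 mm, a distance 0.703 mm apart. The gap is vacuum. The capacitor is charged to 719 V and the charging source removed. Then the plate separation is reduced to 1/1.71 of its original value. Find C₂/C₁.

1.71

C = ε₀A/d scales as 1/d, so C₂/C₁ = d₁/d₂ = 1.71.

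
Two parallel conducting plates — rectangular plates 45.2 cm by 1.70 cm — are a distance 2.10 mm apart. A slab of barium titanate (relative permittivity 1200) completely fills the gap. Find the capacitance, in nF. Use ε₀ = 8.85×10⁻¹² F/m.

A = 45.2 × 1.70 cm² = 7.68×10⁻³ m².
C = κε₀A/d = 1200 × 8.85×10⁻¹² × 7.68×10⁻³ / 2.10×10⁻³ = 3.89×10⁻⁸ F.

38.9 nF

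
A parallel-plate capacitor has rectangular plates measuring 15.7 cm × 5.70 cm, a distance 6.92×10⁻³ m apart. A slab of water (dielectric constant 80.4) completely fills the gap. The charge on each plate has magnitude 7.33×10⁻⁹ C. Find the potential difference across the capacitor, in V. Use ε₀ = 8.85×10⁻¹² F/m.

A = 15.7 × 5.70 cm² = 8.95×10⁻³ m².
C = κε₀A/d = 80.4 × 8.85×10⁻¹² × 8.95×10⁻³ / 6.92×10⁻³ = 9.20×10⁻¹⁰ F.
V = Q/C = 7.33×10⁻⁹ / 9.20×10⁻¹⁰ = 7.97 V.

V ≈ 7.97 V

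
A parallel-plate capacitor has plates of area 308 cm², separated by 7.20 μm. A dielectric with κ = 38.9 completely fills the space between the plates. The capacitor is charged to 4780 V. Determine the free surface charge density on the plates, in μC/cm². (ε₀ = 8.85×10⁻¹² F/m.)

A = 308 cm² = 3.08×10⁻² m².
C = κε₀A/d = 38.9 × 8.85×10⁻¹² × 3.08×10⁻² / 7.20×10⁻⁶ = 1.47×10⁻⁶ F.
σ = Q/A = CV/A = 1.47×10⁻⁶ × 4780 / 3.08×10⁻² = 0.229 C/m².

22.9 μC/cm²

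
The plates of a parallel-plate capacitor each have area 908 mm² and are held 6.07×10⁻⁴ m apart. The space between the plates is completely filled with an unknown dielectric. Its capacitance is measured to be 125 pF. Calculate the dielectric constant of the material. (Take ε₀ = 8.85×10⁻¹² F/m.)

A = 908 mm² = 9.08×10⁻⁴ m².
κ = Cd/(ε₀A) = 1.25×10⁻¹⁰ × 6.07×10⁻⁴ / (8.85×10⁻¹² × 9.08×10⁻⁴) = 9.44.

κ ≈ 9.44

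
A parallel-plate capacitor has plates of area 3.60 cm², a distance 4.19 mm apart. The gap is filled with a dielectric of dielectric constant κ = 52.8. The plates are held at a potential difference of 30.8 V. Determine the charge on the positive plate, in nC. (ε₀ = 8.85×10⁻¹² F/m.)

A = 3.60 cm² = 3.60×10⁻⁴ m².
C = κε₀A/d = 52.8 × 8.85×10⁻¹² × 3.60×10⁻⁴ / 4.19×10⁻³ = 4.01×10⁻¹¹ F.
Q = CV = 4.01×10⁻¹¹ × 30.8 = 1.24×10⁻⁹ C.

Q ≈ 1.24 nC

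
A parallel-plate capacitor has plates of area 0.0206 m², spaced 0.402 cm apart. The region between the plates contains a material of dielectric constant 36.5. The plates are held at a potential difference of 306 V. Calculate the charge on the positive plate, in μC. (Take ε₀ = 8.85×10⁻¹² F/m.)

C = κε₀A/d = 36.5 × 8.85×10⁻¹² × 2.06×10⁻² / 4.02×10⁻³ = 1.66×10⁻⁹ F.
Q = CV = 1.66×10⁻⁹ × 306 = 5.07×10⁻⁷ C.

0.507 μC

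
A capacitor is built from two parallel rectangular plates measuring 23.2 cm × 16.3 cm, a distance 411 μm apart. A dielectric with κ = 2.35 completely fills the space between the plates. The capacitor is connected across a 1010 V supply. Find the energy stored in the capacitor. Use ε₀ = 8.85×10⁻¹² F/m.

0.976 mJ

A = 23.2 × 16.3 cm² = 3.78×10⁻² m².
C = κε₀A/d = 2.35 × 8.85×10⁻¹² × 3.78×10⁻² / 4.11×10⁻⁴ = 1.91×10⁻⁹ F.
U = ½CV² = ½ × 1.91×10⁻⁹ × (1010)² = 9.76×10⁻⁴ J.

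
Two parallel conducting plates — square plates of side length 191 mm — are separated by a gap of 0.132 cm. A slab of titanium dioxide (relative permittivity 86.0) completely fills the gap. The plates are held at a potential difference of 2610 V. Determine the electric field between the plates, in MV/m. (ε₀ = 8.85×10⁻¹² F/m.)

E ≈ 1.98 MV/m

E = V/d = 2610 / 1.32×10⁻³ = 1.98×10⁶ V/m.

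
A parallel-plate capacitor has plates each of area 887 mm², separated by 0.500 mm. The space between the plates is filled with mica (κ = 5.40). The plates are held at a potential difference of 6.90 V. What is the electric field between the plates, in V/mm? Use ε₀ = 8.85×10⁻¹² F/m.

13.8 V/mm

E = V/d = 6.90 / 5.00×10⁻⁴ = 1.38×10⁴ V/m.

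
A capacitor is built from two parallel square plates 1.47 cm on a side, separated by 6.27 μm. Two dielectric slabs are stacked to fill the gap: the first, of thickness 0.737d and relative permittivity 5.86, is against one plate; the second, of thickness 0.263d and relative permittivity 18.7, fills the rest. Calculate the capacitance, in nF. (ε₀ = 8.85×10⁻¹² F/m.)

C ≈ 2.18 nF

A = (1.47 cm)² = 2.16×10⁻⁴ m².
Stacked slabs ⇒ two capacitors in series, each with the full plate area.
C₁ = κ₁ε₀A/d₁ = 5.86 × 8.85×10⁻¹² × 2.16×10⁻⁴ / 4.62×10⁻⁶ = 2.43×10⁻⁹ F.
C₂ = κ₂ε₀A/d₂ = 18.7 × 8.85×10⁻¹² × 2.16×10⁻⁴ / 1.65×10⁻⁶ = 2.17×10⁻⁸ F.
C = (1/C₁ + 1/C₂)⁻¹ = 2.18×10⁻⁹ F.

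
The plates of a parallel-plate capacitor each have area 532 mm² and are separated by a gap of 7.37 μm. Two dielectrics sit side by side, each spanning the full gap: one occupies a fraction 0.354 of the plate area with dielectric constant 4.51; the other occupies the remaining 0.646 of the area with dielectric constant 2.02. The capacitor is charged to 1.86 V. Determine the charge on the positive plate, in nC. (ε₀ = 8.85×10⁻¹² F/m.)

A = 532 mm² = 5.32×10⁻⁴ m².
Side-by-side slabs ⇒ two capacitors in parallel, each spanning the full gap.
C₁ = κ₁ε₀A₁/d = 4.51 × 8.85×10⁻¹² × 1.88×10⁻⁴ / 7.37×10⁻⁶ = 1.02×10⁻⁹ F.
C₂ = κ₂ε₀A₂/d = 2.02 × 8.85×10⁻¹² × 3.44×10⁻⁴ / 7.37×10⁻⁶ = 8.34×10⁻¹⁰ F.
C = C₁ + C₂ = 1.85×10⁻⁹ F.
Q = CV = 1.85×10⁻⁹ × 1.86 = 3.45×10⁻⁹ C.

3.45 nC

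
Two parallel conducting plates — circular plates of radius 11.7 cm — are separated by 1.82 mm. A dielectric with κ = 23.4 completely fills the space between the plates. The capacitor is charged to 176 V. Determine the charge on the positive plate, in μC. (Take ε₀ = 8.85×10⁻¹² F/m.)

A = π(11.7 cm)² = 4.30×10⁻² m².
C = κε₀A/d = 23.4 × 8.85×10⁻¹² × 4.30×10⁻² / 1.82×10⁻³ = 4.89×10⁻⁹ F.
Q = CV = 4.89×10⁻⁹ × 176 = 8.61×10⁻⁷ C.

0.861 μC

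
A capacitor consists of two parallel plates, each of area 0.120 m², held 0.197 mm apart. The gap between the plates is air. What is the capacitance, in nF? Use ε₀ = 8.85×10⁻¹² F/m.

C = ε₀A/d = 8.85×10⁻¹² × 0.120 / 1.97×10⁻⁴ = 5.39×10⁻⁹ F.

C ≈ 5.39 nF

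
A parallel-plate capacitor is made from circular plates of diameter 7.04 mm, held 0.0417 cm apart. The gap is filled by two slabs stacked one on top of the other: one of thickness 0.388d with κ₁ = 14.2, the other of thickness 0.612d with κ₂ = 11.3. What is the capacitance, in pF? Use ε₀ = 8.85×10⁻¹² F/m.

10.1 pF

A = π(7.04/2 mm)² = 3.89×10⁻⁵ m².
Stacked slabs ⇒ two capacitors in series, each with the full plate area.
C₁ = κ₁ε₀A/d₁ = 14.2 × 8.85×10⁻¹² × 3.89×10⁻⁵ / 1.62×10⁻⁴ = 3.02×10⁻¹¹ F.
C₂ = κ₂ε₀A/d₂ = 11.3 × 8.85×10⁻¹² × 3.89×10⁻⁵ / 2.55×10⁻⁴ = 1.53×10⁻¹¹ F.
C = (1/C₁ + 1/C₂)⁻¹ = 1.01×10⁻¹¹ F.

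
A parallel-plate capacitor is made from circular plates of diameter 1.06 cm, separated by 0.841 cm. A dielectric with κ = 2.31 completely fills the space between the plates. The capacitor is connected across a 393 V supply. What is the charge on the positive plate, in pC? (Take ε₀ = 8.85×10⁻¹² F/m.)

A = π(1.06/2 cm)² = 8.82×10⁻⁵ m².
C = κε₀A/d = 2.31 × 8.85×10⁻¹² × 8.82×10⁻⁵ / 8.41×10⁻³ = 2.15×10⁻¹³ F.
Q = CV = 2.15×10⁻¹³ × 393 = 8.43×10⁻¹¹ C.

84.3 pC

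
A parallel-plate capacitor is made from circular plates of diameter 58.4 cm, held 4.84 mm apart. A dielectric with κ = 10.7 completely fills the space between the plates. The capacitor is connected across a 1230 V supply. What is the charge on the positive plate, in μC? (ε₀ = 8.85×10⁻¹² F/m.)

A = π(58.4/2 cm)² = 0.268 m².
C = κε₀A/d = 10.7 × 8.85×10⁻¹² × 0.268 / 4.84×10⁻³ = 5.24×10⁻⁹ F.
Q = CV = 5.24×10⁻⁹ × 1230 = 6.45×10⁻⁶ C.

Q ≈ 6.45 μC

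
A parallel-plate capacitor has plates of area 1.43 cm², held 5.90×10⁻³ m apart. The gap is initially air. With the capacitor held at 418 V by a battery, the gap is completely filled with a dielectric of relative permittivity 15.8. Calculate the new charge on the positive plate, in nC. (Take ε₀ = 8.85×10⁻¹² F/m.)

Q ≈ 1.42 nC

A = 1.43 cm² = 1.43×10⁻⁴ m².
Initially C₁ = ε₀A/d = 8.85×10⁻¹² × 1.43×10⁻⁴ / 5.90×10⁻³ = 2.15×10⁻¹³ F.
Q₁ = 8.97×10⁻¹¹ C.
Battery connected ⇒ V is held fixed. C₂ = 15.8 C₁ and Q = CV, so Q₂/Q₁ = C₂/C₁ = 15.8.
Q₂ = 15.8 × 8.97×10⁻¹¹ = 1.42×10⁻⁹ C.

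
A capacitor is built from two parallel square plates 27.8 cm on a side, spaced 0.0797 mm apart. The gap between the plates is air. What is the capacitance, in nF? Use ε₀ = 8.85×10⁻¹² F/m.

A = (27.8 cm)² = 7.73×10⁻² m².
C = ε₀A/d = 8.85×10⁻¹² × 7.73×10⁻² / 7.97×10⁻⁵ = 8.58×10⁻⁹ F.

C ≈ 8.58 nF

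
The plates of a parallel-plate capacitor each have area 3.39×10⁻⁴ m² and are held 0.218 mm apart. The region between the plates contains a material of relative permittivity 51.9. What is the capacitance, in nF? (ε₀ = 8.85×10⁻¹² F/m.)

C = κε₀A/d = 51.9 × 8.85×10⁻¹² × 3.39×10⁻⁴ / 2.18×10⁻⁴ = 7.14×10⁻¹⁰ F.

C ≈ 0.714 nF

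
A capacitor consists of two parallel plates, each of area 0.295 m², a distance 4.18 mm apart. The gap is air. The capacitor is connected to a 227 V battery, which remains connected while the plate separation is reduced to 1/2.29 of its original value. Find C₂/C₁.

C₂/C₁ ≈ 2.29

C = ε₀A/d scales as 1/d, so C₂/C₁ = d₁/d₂ = 2.29.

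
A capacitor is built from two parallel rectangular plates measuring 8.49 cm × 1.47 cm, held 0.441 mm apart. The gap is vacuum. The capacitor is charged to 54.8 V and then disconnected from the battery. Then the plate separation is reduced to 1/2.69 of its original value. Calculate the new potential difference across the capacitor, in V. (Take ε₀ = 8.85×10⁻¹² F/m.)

V ≈ 20.4 V

A = 8.49 × 1.47 cm² = 1.25×10⁻³ m².
Initially C₁ = ε₀A/d = 8.85×10⁻¹² × 1.25×10⁻³ / 4.41×10⁻⁴ = 2.50×10⁻¹¹ F.
V₁ = 54.8 V.
Isolated ⇒ Q is held fixed. C₂ = 2.69 C₁ and V = Q/C, so V₂/V₁ = C₁/C₂ = 0.372.
V₂ = 0.372 × 54.8 = 20.4 V.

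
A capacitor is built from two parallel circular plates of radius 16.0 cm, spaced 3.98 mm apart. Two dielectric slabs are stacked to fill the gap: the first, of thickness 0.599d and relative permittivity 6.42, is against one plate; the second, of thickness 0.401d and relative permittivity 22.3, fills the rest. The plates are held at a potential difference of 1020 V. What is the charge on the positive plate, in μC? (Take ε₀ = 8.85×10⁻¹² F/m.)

A = π(16.0 cm)² = 8.04×10⁻² m².
Stacked slabs ⇒ two capacitors in series, each with the full plate area.
C₁ = κ₁ε₀A/d₁ = 6.42 × 8.85×10⁻¹² × 8.04×10⁻² / 2.38×10⁻³ = 1.92×10⁻⁹ F.
C₂ = κ₂ε₀A/d₂ = 22.3 × 8.85×10⁻¹² × 8.04×10⁻² / 1.60×10⁻³ = 9.95×10⁻⁹ F.
C = (1/C₁ + 1/C₂)⁻¹ = 1.61×10⁻⁹ F.
Q = CV = 1.61×10⁻⁹ × 1020 = 1.64×10⁻⁶ C.

Q ≈ 1.64 μC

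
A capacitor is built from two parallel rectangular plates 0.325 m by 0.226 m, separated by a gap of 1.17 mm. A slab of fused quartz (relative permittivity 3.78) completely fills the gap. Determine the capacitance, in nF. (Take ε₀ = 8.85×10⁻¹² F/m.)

C ≈ 2.10 nF

A = 0.325 × 0.226 m² = 7.34×10⁻² m².
C = κε₀A/d = 3.78 × 8.85×10⁻¹² × 7.34×10⁻² / 1.17×10⁻³ = 2.10×10⁻⁹ F.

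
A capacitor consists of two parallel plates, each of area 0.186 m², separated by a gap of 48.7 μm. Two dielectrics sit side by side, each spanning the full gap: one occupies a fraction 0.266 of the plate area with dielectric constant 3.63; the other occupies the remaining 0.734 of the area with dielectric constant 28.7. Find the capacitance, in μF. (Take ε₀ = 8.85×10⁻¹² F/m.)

C ≈ 0.745 μF

Side-by-side slabs ⇒ two capacitors in parallel, each spanning the full gap.
C₁ = κ₁ε₀A₁/d = 3.63 × 8.85×10⁻¹² × 4.95×10⁻² / 4.87×10⁻⁵ = 3.26×10⁻⁸ F.
C₂ = κ₂ε₀A₂/d = 28.7 × 8.85×10⁻¹² × 0.137 / 4.87×10⁻⁵ = 7.12×10⁻⁷ F.
C = C₁ + C₂ = 7.45×10⁻⁷ F.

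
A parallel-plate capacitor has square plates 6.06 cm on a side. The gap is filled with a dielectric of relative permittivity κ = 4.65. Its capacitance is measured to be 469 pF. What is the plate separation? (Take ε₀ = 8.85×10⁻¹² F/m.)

A = (6.06 cm)² = 3.67×10⁻³ m².
d = κε₀A/C = 4.65 × 8.85×10⁻¹² × 3.67×10⁻³ / 4.69×10⁻¹⁰ = 3.22×10⁻⁴ m.

d ≈ 322 μm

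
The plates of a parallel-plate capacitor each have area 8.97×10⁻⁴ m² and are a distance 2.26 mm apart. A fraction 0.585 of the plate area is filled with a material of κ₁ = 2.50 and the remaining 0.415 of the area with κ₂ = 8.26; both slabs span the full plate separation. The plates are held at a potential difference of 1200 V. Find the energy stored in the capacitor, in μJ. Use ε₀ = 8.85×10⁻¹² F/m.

Side-by-side slabs ⇒ two capacitors in parallel, each spanning the full gap.
C₁ = κ₁ε₀A₁/d = 2.50 × 8.85×10⁻¹² × 5.25×10⁻⁴ / 2.26×10⁻³ = 5.14×10⁻¹² F.
C₂ = κ₂ε₀A₂/d = 8.26 × 8.85×10⁻¹² × 3.72×10⁻⁴ / 2.26×10⁻³ = 1.20×10⁻¹¹ F.
C = C₁ + C₂ = 1.72×10⁻¹¹ F.
U = ½CV² = ½ × 1.72×10⁻¹¹ × (1200)² = 1.24×10⁻⁵ J.

12.4 μJ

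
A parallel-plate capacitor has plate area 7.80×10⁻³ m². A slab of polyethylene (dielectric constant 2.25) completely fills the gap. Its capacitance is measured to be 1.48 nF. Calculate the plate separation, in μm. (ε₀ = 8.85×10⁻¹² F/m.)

d = κε₀A/C = 2.25 × 8.85×10⁻¹² × 7.80×10⁻³ / 1.48×10⁻⁹ = 1.05×10⁻⁴ m.

d ≈ 105 μm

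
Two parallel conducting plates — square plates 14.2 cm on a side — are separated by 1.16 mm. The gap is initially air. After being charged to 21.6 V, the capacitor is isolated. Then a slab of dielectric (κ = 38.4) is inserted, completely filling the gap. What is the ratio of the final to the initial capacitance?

38.4

C = κε₀A/d scales with κ, so C₂/C₁ = κ = 38.4.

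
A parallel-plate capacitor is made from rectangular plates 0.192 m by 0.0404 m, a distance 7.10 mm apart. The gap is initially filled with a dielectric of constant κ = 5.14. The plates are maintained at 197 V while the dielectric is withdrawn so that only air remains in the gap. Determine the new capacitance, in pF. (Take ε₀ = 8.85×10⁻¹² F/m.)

A = 0.192 × 0.0404 m² = 7.76×10⁻³ m².
Initially C₁ = κε₀A/d = 5.14 × 8.85×10⁻¹² × 7.76×10⁻³ / 7.10×10⁻³ = 4.97×10⁻¹¹ F.
C = κε₀A/d scales with κ, so C₂/C₁ = 1/κ = 1/5.14 = 0.195.
C₂ = 0.195 × 4.97×10⁻¹¹ = 9.67×10⁻¹² F.

C ≈ 9.67 pF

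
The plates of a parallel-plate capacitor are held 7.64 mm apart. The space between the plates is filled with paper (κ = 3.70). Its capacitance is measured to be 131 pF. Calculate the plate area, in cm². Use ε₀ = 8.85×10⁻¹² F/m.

A = Cd/(κε₀) = 1.31×10⁻¹⁰ × 7.64×10⁻³ / (3.70 × 8.85×10⁻¹²) = 3.06×10⁻² m².

A ≈ 306 cm²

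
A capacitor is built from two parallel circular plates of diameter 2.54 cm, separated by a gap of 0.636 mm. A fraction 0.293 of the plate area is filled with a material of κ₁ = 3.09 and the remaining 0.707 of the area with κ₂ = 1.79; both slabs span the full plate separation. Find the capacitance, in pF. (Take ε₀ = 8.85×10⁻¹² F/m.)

C ≈ 15.3 pF

A = π(2.54/2 cm)² = 5.07×10⁻⁴ m².
Side-by-side slabs ⇒ two capacitors in parallel, each spanning the full gap.
C₁ = κ₁ε₀A₁/d = 3.09 × 8.85×10⁻¹² × 1.48×10⁻⁴ / 6.36×10⁻⁴ = 6.38×10⁻¹² F.
C₂ = κ₂ε₀A₂/d = 1.79 × 8.85×10⁻¹² × 3.58×10⁻⁴ / 6.36×10⁻⁴ = 8.92×10⁻¹² F.
C = C₁ + C₂ = 1.53×10⁻¹¹ F.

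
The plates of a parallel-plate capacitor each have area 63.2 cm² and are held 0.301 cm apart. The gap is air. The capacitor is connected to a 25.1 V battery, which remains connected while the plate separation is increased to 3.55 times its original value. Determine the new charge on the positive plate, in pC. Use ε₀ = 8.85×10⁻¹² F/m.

A = 63.2 cm² = 6.32×10⁻³ m².
Initially C₁ = ε₀A/d = 8.85×10⁻¹² × 6.32×10⁻³ / 3.01×10⁻³ = 1.86×10⁻¹¹ F.
Q₁ = 4.66×10⁻¹⁰ C.
Battery connected ⇒ V is held fixed. C₂ = 0.282 C₁ and Q = CV, so Q₂/Q₁ = C₂/C₁ = 0.282.
Q₂ = 0.282 × 4.66×10⁻¹⁰ = 1.31×10⁻¹⁰ C.

Q ≈ 131 pC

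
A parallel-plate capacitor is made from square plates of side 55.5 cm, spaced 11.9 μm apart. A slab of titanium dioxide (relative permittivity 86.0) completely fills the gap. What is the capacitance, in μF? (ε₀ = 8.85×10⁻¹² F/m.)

C ≈ 19.7 μF

A = (55.5 cm)² = 0.308 m².
C = κε₀A/d = 86.0 × 8.85×10⁻¹² × 0.308 / 1.19×10⁻⁵ = 1.97×10⁻⁵ F.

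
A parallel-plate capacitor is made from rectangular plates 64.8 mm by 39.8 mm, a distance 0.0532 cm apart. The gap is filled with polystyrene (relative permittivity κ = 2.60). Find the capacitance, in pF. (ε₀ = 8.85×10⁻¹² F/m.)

A = 64.8 × 39.8 mm² = 2.58×10⁻³ m².
C = κε₀A/d = 2.60 × 8.85×10⁻¹² × 2.58×10⁻³ / 5.32×10⁻⁴ = 1.12×10⁻¹⁰ F.

112 pF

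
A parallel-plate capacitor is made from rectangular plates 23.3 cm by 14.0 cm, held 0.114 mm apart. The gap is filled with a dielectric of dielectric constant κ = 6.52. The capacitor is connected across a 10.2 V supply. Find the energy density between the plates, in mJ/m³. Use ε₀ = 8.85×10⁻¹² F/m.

u ≈ 231 mJ/m³

E = V/d = 10.2 / 1.14×10⁻⁴ = 8.95×10⁴ V/m.
u = ½κε₀E² = ½ × 6.52 × 8.85×10⁻¹² × (8.95×10⁴)² = 0.231 J/m³.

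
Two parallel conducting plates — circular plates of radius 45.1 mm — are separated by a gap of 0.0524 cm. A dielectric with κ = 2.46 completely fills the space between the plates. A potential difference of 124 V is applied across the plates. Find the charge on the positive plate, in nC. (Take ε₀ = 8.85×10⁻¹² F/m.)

Q ≈ 32.9 nC

A = π(45.1 mm)² = 6.39×10⁻³ m².
C = κε₀A/d = 2.46 × 8.85×10⁻¹² × 6.39×10⁻³ / 5.24×10⁻⁴ = 2.65×10⁻¹⁰ F.
Q = CV = 2.65×10⁻¹⁰ × 124 = 3.29×10⁻⁸ C.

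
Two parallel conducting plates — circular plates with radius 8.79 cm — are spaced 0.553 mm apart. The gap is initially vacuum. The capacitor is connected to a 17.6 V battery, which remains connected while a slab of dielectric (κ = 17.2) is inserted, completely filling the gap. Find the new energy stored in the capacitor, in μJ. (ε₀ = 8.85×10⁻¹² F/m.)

A = π(8.79 cm)² = 2.43×10⁻² m².
Initially C₁ = ε₀A/d = 8.85×10⁻¹² × 2.43×10⁻² / 5.53×10⁻⁴ = 3.88×10⁻¹⁰ F.
U₁ = 6.02×10⁻⁸ J.
Battery connected ⇒ V is held fixed. C₂ = 17.2 C₁ and U = ½CV², so U₂/U₁ = C₂/C₁ = 17.2.
U₂ = 17.2 × 6.02×10⁻⁸ = 1.03×10⁻⁶ J.

1.03 μJ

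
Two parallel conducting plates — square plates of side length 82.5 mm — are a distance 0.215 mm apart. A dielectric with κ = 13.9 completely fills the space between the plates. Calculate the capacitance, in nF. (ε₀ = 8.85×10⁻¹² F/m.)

3.89 nF

A = (82.5 mm)² = 6.81×10⁻³ m².
C = κε₀A/d = 13.9 × 8.85×10⁻¹² × 6.81×10⁻³ / 2.15×10⁻⁴ = 3.89×10⁻⁹ F.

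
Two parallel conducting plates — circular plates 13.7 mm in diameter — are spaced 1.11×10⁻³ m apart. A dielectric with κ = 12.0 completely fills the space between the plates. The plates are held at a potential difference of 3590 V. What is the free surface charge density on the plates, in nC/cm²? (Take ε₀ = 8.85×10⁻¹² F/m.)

A = π(13.7/2 mm)² = 1.47×10⁻⁴ m².
C = κε₀A/d = 12.0 × 8.85×10⁻¹² × 1.47×10⁻⁴ / 1.11×10⁻³ = 1.41×10⁻¹¹ F.
σ = Q/A = CV/A = 1.41×10⁻¹¹ × 3590 / 1.47×10⁻⁴ = 3.43×10⁻⁴ C/m².

34.3 nC/cm²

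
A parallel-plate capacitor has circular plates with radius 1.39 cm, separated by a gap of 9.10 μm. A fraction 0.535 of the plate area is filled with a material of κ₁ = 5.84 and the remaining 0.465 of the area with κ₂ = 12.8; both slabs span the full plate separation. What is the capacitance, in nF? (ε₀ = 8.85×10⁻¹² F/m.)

A = π(1.39 cm)² = 6.07×10⁻⁴ m².
Side-by-side slabs ⇒ two capacitors in parallel, each spanning the full gap.
C₁ = κ₁ε₀A₁/d = 5.84 × 8.85×10⁻¹² × 3.25×10⁻⁴ / 9.10×10⁻⁶ = 1.84×10⁻⁹ F.
C₂ = κ₂ε₀A₂/d = 12.8 × 8.85×10⁻¹² × 2.82×10⁻⁴ / 9.10×10⁻⁶ = 3.51×10⁻⁹ F.
C = C₁ + C₂ = 5.36×10⁻⁹ F.

C ≈ 5.36 nF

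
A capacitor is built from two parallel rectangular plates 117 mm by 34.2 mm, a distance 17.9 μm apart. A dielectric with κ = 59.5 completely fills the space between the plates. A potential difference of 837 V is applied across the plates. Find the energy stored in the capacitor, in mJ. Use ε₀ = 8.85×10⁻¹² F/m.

A = 117 × 34.2 mm² = 4.00×10⁻³ m².
C = κε₀A/d = 59.5 × 8.85×10⁻¹² × 4.00×10⁻³ / 1.79×10⁻⁵ = 1.18×10⁻⁷ F.
U = ½CV² = ½ × 1.18×10⁻⁷ × (837)² = 4.12×10⁻² J.

U ≈ 41.2 mJ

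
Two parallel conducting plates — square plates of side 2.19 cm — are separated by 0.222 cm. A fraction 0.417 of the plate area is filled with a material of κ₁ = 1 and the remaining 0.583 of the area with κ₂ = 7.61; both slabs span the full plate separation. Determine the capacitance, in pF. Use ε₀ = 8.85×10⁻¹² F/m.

C ≈ 9.28 pF

A = (2.19 cm)² = 4.80×10⁻⁴ m².
Side-by-side slabs ⇒ two capacitors in parallel, each spanning the full gap.
C₁ = κ₁ε₀A₁/d = 1.00 × 8.85×10⁻¹² × 2.00×10⁻⁴ / 2.22×10⁻³ = 7.97×10⁻¹³ F.
C₂ = κ₂ε₀A₂/d = 7.61 × 8.85×10⁻¹² × 2.80×10⁻⁴ / 2.22×10⁻³ = 8.48×10⁻¹² F.
C = C₁ + C₂ = 9.28×10⁻¹² F.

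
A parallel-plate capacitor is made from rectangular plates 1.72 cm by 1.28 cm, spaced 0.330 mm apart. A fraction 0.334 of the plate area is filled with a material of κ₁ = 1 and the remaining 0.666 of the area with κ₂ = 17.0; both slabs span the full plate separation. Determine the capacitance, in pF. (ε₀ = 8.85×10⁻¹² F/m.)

A = 1.72 × 1.28 cm² = 2.20×10⁻⁴ m².
Side-by-side slabs ⇒ two capacitors in parallel, each spanning the full gap.
C₁ = κ₁ε₀A₁/d = 1.00 × 8.85×10⁻¹² × 7.35×10⁻⁵ / 3.30×10⁻⁴ = 1.97×10⁻¹² F.
C₂ = κ₂ε₀A₂/d = 17.0 × 8.85×10⁻¹² × 1.47×10⁻⁴ / 3.30×10⁻⁴ = 6.68×10⁻¹¹ F.
C = C₁ + C₂ = 6.88×10⁻¹¹ F.

68.8 pF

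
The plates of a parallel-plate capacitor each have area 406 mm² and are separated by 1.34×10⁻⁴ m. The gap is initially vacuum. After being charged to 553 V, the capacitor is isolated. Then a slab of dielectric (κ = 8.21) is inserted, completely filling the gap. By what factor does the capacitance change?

C = κε₀A/d scales with κ, so C₂/C₁ = κ = 8.21.

8.21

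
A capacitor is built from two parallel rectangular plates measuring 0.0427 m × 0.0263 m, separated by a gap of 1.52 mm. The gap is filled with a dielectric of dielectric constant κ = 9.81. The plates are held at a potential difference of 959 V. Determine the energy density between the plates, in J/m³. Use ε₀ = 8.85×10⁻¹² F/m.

E = V/d = 959 / 1.52×10⁻³ = 6.31×10⁵ V/m.
u = ½κε₀E² = ½ × 9.81 × 8.85×10⁻¹² × (6.31×10⁵)² = 17.3 J/m³.

17.3 J/m³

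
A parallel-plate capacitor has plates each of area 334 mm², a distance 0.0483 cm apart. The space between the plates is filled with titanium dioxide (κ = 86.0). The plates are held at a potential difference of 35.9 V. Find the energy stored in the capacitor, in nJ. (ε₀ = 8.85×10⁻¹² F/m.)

A = 334 mm² = 3.34×10⁻⁴ m².
C = κε₀A/d = 86.0 × 8.85×10⁻¹² × 3.34×10⁻⁴ / 4.83×10⁻⁴ = 5.26×10⁻¹⁰ F.
U = ½CV² = ½ × 5.26×10⁻¹⁰ × (35.9)² = 3.39×10⁻⁷ J.

339 nJ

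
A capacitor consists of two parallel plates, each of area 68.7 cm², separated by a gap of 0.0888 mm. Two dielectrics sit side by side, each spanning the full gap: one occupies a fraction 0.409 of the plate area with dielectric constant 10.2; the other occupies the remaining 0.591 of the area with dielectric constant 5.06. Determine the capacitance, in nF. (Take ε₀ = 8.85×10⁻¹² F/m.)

C ≈ 4.90 nF

A = 68.7 cm² = 6.87×10⁻³ m².
Side-by-side slabs ⇒ two capacitors in parallel, each spanning the full gap.
C₁ = κ₁ε₀A₁/d = 10.2 × 8.85×10⁻¹² × 2.81×10⁻³ / 8.88×10⁻⁵ = 2.86×10⁻⁹ F.
C₂ = κ₂ε₀A₂/d = 5.06 × 8.85×10⁻¹² × 4.06×10⁻³ / 8.88×10⁻⁵ = 2.05×10⁻⁹ F.
C = C₁ + C₂ = 4.90×10⁻⁹ F.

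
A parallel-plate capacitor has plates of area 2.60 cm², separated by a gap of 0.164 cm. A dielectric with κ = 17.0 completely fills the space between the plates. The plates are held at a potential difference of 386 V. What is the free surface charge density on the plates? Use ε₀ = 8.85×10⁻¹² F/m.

A = 2.60 cm² = 2.60×10⁻⁴ m².
C = κε₀A/d = 17.0 × 8.85×10⁻¹² × 2.60×10⁻⁴ / 1.64×10⁻³ = 2.39×10⁻¹¹ F.
σ = Q/A = CV/A = 2.39×10⁻¹¹ × 386 / 2.60×10⁻⁴ = 3.54×10⁻⁵ C/m².

3.54 nC/cm²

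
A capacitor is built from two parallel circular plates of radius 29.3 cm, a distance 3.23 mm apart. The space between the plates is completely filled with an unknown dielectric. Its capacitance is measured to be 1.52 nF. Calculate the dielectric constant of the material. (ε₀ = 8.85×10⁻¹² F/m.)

2.06

A = π(29.3 cm)² = 0.270 m².
κ = Cd/(ε₀A) = 1.52×10⁻⁹ × 3.23×10⁻³ / (8.85×10⁻¹² × 0.270) = 2.06.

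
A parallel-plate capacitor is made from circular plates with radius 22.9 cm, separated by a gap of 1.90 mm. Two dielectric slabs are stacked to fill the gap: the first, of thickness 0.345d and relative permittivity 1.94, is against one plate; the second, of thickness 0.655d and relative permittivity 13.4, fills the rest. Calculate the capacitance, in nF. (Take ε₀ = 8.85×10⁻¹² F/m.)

A = π(22.9 cm)² = 0.165 m².
Stacked slabs ⇒ two capacitors in series, each with the full plate area.
C₁ = κ₁ε₀A/d₁ = 1.94 × 8.85×10⁻¹² × 0.165 / 6.55×10⁻⁴ = 4.32×10⁻⁹ F.
C₂ = κ₂ε₀A/d₂ = 13.4 × 8.85×10⁻¹² × 0.165 / 1.24×10⁻³ = 1.57×10⁻⁸ F.
C = (1/C₁ + 1/C₂)⁻¹ = 3.38×10⁻⁹ F.

3.38 nF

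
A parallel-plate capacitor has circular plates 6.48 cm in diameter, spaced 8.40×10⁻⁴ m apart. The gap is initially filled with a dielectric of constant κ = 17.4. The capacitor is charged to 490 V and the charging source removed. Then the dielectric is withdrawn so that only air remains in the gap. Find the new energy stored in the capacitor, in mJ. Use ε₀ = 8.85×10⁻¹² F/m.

A = π(6.48/2 cm)² = 3.30×10⁻³ m².
Initially C₁ = κε₀A/d = 17.4 × 8.85×10⁻¹² × 3.30×10⁻³ / 8.40×10⁻⁴ = 6.05×10⁻¹⁰ F.
U₁ = 7.26×10⁻⁵ J.
Isolated ⇒ Q is held fixed. C₂ = 0.0575 C₁ and U = Q²/(2C), so U₂/U₁ = C₁/C₂ = 17.4.
U₂ = 17.4 × 7.26×10⁻⁵ = 1.26×10⁻³ J.

U ≈ 1.26 mJ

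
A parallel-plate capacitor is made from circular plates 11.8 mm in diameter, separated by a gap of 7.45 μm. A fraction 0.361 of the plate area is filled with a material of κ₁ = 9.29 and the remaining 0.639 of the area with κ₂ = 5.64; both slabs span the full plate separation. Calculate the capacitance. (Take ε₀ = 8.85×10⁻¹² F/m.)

A = π(11.8/2 mm)² = 1.09×10⁻⁴ m².
Side-by-side slabs ⇒ two capacitors in parallel, each spanning the full gap.
C₁ = κ₁ε₀A₁/d = 9.29 × 8.85×10⁻¹² × 3.95×10⁻⁵ / 7.45×10⁻⁶ = 4.36×10⁻¹⁰ F.
C₂ = κ₂ε₀A₂/d = 5.64 × 8.85×10⁻¹² × 6.99×10⁻⁵ / 7.45×10⁻⁶ = 4.68×10⁻¹⁰ F.
C = C₁ + C₂ = 9.04×10⁻¹⁰ F.

0.904 nF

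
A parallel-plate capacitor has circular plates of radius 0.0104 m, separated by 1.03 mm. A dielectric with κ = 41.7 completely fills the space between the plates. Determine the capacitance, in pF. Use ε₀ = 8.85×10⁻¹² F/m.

A = π(0.0104 m)² = 3.40×10⁻⁴ m².
C = κε₀A/d = 41.7 × 8.85×10⁻¹² × 3.40×10⁻⁴ / 1.03×10⁻³ = 1.22×10⁻¹⁰ F.

C ≈ 122 pF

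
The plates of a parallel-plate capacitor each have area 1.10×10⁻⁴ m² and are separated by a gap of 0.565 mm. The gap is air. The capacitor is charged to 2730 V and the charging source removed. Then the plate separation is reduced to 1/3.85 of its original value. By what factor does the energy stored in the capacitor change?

Isolated ⇒ Q is held fixed.
C₂ = 3.85 C₁ and U = Q²/(2C), so U₂/U₁ = C₁/C₂ = 0.260.

U₂/U₁ ≈ 0.260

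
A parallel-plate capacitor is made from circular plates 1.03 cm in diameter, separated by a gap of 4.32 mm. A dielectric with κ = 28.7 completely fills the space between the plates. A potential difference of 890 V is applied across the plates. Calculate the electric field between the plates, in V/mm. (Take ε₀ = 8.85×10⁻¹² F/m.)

E = V/d = 890 / 4.32×10⁻³ = 2.06×10⁵ V/m.

E ≈ 206 V/mm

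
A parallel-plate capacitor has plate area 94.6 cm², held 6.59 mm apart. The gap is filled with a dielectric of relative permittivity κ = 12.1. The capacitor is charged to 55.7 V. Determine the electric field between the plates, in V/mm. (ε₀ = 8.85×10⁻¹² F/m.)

8.45 V/mm

E = V/d = 55.7 / 6.59×10⁻³ = 8.45×10³ V/m.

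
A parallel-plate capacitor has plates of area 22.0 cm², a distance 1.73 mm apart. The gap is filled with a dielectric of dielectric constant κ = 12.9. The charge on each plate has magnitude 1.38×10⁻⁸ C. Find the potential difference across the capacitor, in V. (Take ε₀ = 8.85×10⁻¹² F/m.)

A = 22.0 cm² = 2.20×10⁻³ m².
C = κε₀A/d = 12.9 × 8.85×10⁻¹² × 2.20×10⁻³ / 1.73×10⁻³ = 1.45×10⁻¹⁰ F.
V = Q/C = 1.38×10⁻⁸ / 1.45×10⁻¹⁰ = 95.1 V.

95.1 V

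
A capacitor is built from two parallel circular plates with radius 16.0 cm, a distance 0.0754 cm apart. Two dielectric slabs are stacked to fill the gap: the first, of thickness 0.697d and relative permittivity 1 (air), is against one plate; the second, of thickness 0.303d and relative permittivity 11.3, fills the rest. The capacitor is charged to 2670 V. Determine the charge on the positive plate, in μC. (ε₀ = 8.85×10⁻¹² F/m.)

3.48 μC

A = π(16.0 cm)² = 8.04×10⁻² m².
Stacked slabs ⇒ two capacitors in series, each with the full plate area.
C₁ = κ₁ε₀A/d₁ = 1.00 × 8.85×10⁻¹² × 8.04×10⁻² / 5.26×10⁻⁴ = 1.35×10⁻⁹ F.
C₂ = κ₂ε₀A/d₂ = 11.3 × 8.85×10⁻¹² × 8.04×10⁻² / 2.28×10⁻⁴ = 3.52×10⁻⁸ F.
C = (1/C₁ + 1/C₂)⁻¹ = 1.30×10⁻⁹ F.
Q = CV = 1.30×10⁻⁹ × 2670 = 3.48×10⁻⁶ C.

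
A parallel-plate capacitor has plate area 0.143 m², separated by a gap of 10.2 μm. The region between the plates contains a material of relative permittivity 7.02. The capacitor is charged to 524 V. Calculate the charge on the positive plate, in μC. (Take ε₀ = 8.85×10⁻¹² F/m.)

Q ≈ 456 μC

C = κε₀A/d = 7.02 × 8.85×10⁻¹² × 0.143 / 1.02×10⁻⁵ = 8.71×10⁻⁷ F.
Q = CV = 8.71×10⁻⁷ × 524 = 4.56×10⁻⁴ C.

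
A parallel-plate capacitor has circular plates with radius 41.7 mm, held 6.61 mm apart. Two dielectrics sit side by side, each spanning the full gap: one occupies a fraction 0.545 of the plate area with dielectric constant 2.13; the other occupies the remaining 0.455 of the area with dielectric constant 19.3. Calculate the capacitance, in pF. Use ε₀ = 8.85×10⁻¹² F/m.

C ≈ 72.7 pF

A = π(41.7 mm)² = 5.46×10⁻³ m².
Side-by-side slabs ⇒ two capacitors in parallel, each spanning the full gap.
C₁ = κ₁ε₀A₁/d = 2.13 × 8.85×10⁻¹² × 2.98×10⁻³ / 6.61×10⁻³ = 8.49×10⁻¹² F.
C₂ = κ₂ε₀A₂/d = 19.3 × 8.85×10⁻¹² × 2.49×10⁻³ / 6.61×10⁻³ = 6.42×10⁻¹¹ F.
C = C₁ + C₂ = 7.27×10⁻¹¹ F.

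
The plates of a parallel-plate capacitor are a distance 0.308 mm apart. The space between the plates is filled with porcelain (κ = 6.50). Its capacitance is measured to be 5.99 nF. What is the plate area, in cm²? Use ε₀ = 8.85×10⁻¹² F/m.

A ≈ 321 cm²

A = Cd/(κε₀) = 5.99×10⁻⁹ × 3.08×10⁻⁴ / (6.50 × 8.85×10⁻¹²) = 3.21×10⁻² m².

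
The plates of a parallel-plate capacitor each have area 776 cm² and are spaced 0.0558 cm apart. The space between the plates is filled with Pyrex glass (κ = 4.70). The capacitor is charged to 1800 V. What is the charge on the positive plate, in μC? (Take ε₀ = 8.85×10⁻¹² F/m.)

A = 776 cm² = 7.76×10⁻² m².
C = κε₀A/d = 4.70 × 8.85×10⁻¹² × 7.76×10⁻² / 5.58×10⁻⁴ = 5.78×10⁻⁹ F.
Q = CV = 5.78×10⁻⁹ × 1800 = 1.04×10⁻⁵ C.

10.4 μC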